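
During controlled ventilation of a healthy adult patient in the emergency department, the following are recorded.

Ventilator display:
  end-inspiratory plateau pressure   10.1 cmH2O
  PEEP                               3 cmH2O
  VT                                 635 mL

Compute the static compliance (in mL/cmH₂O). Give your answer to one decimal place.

89.4

Cstat = Vt / (Pplat − PEEP) = 635 / (10.1 − 3) = 635 / 7.1 = 89.437 mL/cmH2O.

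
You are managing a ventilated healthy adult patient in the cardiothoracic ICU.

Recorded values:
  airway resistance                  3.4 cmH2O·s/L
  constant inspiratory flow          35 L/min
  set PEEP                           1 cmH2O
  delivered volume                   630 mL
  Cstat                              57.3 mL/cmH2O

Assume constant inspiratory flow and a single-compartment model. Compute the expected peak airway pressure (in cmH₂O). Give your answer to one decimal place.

Flow: 35 L/min ÷ 60 = 0.5833 L/s.
Equation of motion (constant flow): PIP = Vt/C + R·V̇ + PEEP.
PIP = 630/57.3 + 3.4×0.5833 + 1 = 10.995 + 1.983 + 1 = 13.978 cmH2O.

14.0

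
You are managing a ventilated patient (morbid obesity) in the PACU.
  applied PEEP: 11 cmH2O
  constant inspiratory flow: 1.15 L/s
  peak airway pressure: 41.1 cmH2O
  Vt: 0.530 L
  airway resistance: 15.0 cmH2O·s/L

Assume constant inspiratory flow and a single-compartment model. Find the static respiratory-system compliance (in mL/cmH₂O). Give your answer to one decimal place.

41.2

Equation of motion (constant flow): PIP = Vt/C + R·V̇ + PEEP.
Vt/C = PIP − R·V̇ − PEEP = 41.1 − 15.0×1.15 − 11 = 41.1 − 17.25 − 11 = 12.85 cmH2O.
C = Vt / 12.85 = 530 / 12.85 = 41.245 mL/cmH2O.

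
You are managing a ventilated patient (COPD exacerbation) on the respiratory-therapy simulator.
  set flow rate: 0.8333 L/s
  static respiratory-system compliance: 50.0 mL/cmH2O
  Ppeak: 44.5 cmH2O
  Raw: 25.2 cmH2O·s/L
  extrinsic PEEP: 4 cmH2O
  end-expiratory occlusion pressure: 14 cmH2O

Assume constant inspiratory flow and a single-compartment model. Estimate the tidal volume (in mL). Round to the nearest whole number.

Total PEEP = 14 cmH2O (set 4 + intrinsic 10); this is the baseline alveolar pressure.
Equation of motion (constant flow): PIP = Vt/C + R·V̇ + PEEP.
Vt/C = PIP − R·V̇ − PEEP = 44.5 − 20.999 − 14 = 9.501 cmH2O.
Vt = C × 9.501 = 50.0 × 9.501 = 475.05 mL.

475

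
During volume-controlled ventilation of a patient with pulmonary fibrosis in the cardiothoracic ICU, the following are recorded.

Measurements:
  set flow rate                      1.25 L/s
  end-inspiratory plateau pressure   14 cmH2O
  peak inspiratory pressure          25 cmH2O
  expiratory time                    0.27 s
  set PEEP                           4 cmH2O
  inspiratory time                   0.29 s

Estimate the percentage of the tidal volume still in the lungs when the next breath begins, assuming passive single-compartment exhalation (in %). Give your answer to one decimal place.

Vt = flow × Ti = 1.25 L/s × 0.29 s × 1000 mL/L = 362.5 mL.
R = (PIP − Pplat)/V̇ = (25 − 14) / 1.25 = 11.0/1.25 = 8.8 cmH2O·s/L.
C = Vt/(Pplat − PEEP) = 362.5 / (14 − 4) = 362.5/10.0 = 36.25 mL/cmH2O.
τ = R × C = 8.8 × 0.03625 L/cmH2O = 0.319 s.
Fraction remaining at end-expiration = e^(−Te/τ) = e^(−0.27/0.319) = 0.429 → 42.9%.

42.9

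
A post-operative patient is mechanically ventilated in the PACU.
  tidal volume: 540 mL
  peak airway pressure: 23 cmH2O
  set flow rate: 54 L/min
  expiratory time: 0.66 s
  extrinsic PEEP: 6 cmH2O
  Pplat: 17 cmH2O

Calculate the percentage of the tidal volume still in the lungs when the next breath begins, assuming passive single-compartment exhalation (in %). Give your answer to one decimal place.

Flow: 54 L/min ÷ 60 = 0.9 L/s.
R = (PIP − Pplat)/V̇ = (23 − 17) / 0.9 = 6.0/0.9 = 6.667 cmH2O·s/L.
C = Vt/(Pplat − PEEP) = 540.0 / (17 − 6) = 540.0/11.0 = 49.091 mL/cmH2O.
τ = R × C = 6.667 × 0.04909 L/cmH2O = 0.3273 s.
Fraction remaining at end-expiration = e^(−Te/τ) = e^(−0.66/0.3273) = 0.1331 → 13.31%.

13.3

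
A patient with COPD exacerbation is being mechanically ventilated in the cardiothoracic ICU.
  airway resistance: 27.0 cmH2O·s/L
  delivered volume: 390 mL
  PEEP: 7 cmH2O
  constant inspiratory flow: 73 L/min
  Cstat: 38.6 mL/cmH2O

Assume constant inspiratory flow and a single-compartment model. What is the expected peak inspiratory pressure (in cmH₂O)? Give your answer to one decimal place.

50.0

Flow: 73 L/min ÷ 60 = 1.2167 L/s.
Equation of motion (constant flow): PIP = Vt/C + R·V̇ + PEEP.
PIP = 390/38.6 + 27.0×1.2167 + 7 = 10.104 + 32.851 + 7 = 49.955 cmH2O.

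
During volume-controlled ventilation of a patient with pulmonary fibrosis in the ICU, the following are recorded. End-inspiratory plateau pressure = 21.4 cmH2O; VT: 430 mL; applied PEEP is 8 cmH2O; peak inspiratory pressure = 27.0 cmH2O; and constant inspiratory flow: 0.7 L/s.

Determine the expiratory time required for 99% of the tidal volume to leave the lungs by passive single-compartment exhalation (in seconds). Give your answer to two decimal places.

R = (PIP − Pplat)/V̇ = (27.0 − 21.4) / 0.7 = 5.6/0.7 = 8.0 cmH2O·s/L.
C = Vt/(Pplat − PEEP) = 430.0 / (21.4 − 8) = 430.0/13.4 = 32.09 mL/cmH2O.
τ = R × C = 8.0 × 0.03209 L/cmH2O = 0.2567 s.
t = −τ·ln(1 − 0.99) = −0.2567·ln(0.01) = 1.182 s.

1.18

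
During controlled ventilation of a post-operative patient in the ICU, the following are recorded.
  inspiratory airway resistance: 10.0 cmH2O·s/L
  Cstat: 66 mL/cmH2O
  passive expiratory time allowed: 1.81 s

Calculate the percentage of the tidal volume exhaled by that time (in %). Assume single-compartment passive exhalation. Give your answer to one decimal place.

93.6

τ = R × C = 10.0 × 66 mL/cmH2O = 10.0 × 0.066 L/cmH2O = 0.66 s.
Passive exhalation: V(t)/V₀ = e^(−t/τ) = e^(−1.81/0.66) = 0.06441.
Fraction exhaled = 1 − 0.06441 = 0.9356 → 93.56%.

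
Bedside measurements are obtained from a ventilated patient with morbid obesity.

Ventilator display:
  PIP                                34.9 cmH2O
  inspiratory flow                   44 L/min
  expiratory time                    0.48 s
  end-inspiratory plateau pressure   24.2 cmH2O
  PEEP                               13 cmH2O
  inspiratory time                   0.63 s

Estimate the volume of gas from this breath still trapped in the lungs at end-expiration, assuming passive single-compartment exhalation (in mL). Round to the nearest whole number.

Flow: 44 L/min ÷ 60 = 0.7333 L/s.
Vt = flow × Ti = 0.7333 L/s × 0.63 s × 1000 mL/L = 461.98 mL.
R = (PIP − Pplat)/V̇ = (34.9 − 24.2) / 0.7333 = 10.7/0.7333 = 14.592 cmH2O·s/L.
C = Vt/(Pplat − PEEP) = 461.98 / (24.2 − 13) = 461.98/11.2 = 41.248 mL/cmH2O.
τ = R × C = 14.592 × 0.04125 L/cmH2O = 0.6019 s.
Fraction remaining = e^(−Te/τ) = e^(−0.48/0.6019) = 0.4505.
Trapped volume = 461.98 × 0.4505 = 208.12 mL.

208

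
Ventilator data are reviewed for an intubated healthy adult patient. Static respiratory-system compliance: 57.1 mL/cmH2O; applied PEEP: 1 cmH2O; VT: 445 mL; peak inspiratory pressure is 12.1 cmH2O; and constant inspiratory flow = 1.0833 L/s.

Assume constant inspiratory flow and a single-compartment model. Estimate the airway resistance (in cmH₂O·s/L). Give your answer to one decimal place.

3.1

Equation of motion (constant flow): PIP = Vt/C + R·V̇ + PEEP.
R·V̇ = PIP − Vt/C − PEEP = 12.1 − 445/57.1 − 1 = 12.1 − 7.793 − 1 = 3.307 cmH2O.
R = 3.307 / 1.0833 = 3.053 cmH2O·s/L.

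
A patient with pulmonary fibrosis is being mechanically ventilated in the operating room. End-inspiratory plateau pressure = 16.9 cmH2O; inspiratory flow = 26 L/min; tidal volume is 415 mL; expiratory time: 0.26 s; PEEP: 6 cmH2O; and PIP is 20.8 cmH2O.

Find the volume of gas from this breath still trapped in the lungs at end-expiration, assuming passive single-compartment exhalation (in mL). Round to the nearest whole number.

Flow: 26 L/min ÷ 60 = 0.4333 L/s.
R = (PIP − Pplat)/V̇ = (20.8 − 16.9) / 0.4333 = 3.9/0.4333 = 9.001 cmH2O·s/L.
C = Vt/(Pplat − PEEP) = 415.0 / (16.9 − 6) = 415.0/10.9 = 38.073 mL/cmH2O.
τ = R × C = 9.001 × 0.03807 L/cmH2O = 0.3427 s.
Fraction remaining = e^(−Te/τ) = e^(−0.26/0.3427) = 0.4683.
Trapped volume = 415.0 × 0.4683 = 194.34 mL.

194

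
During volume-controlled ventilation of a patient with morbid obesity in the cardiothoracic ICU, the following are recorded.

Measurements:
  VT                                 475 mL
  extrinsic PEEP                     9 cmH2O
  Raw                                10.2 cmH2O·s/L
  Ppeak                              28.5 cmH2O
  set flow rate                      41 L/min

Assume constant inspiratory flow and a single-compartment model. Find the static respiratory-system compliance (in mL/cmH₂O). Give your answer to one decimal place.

Flow: 41 L/min ÷ 60 = 0.6833 L/s.
Equation of motion (constant flow): PIP = Vt/C + R·V̇ + PEEP.
Vt/C = PIP − R·V̇ − PEEP = 28.5 − 10.2×0.6833 − 9 = 28.5 − 6.97 − 9 = 12.53 cmH2O.
C = Vt / 12.53 = 475 / 12.53 = 37.909 mL/cmH2O.

37.9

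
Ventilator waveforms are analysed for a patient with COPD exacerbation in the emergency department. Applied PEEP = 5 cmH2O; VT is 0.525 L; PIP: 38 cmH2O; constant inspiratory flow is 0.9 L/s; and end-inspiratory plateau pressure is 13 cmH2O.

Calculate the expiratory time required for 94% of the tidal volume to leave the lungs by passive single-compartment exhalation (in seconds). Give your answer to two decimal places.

5.13

R = (PIP − Pplat)/V̇ = (38 − 13) / 0.9 = 25.0/0.9 = 27.778 cmH2O·s/L.
C = Vt/(Pplat − PEEP) = 525.0 / (13 − 5) = 525.0/8.0 = 65.625 mL/cmH2O.
τ = R × C = 27.778 × 0.06563 L/cmH2O = 1.823 s.
t = −τ·ln(1 − 0.94) = −1.823·ln(0.06) = 5.129 s.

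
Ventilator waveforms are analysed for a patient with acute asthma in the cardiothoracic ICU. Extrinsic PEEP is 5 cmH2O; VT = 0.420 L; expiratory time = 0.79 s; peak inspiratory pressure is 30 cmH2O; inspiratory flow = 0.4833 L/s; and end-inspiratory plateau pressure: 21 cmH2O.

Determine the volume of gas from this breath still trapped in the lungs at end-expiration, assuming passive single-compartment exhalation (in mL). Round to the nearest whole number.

83

R = (PIP − Pplat)/V̇ = (30 − 21) / 0.4833 = 9.0/0.4833 = 18.622 cmH2O·s/L.
C = Vt/(Pplat − PEEP) = 420.0 / (21 − 5) = 420.0/16.0 = 26.25 mL/cmH2O.
τ = R × C = 18.622 × 0.02625 L/cmH2O = 0.4888 s.
Fraction remaining = e^(−Te/τ) = e^(−0.79/0.4888) = 0.1987.
Trapped volume = 420.0 × 0.1987 = 83.454 mL.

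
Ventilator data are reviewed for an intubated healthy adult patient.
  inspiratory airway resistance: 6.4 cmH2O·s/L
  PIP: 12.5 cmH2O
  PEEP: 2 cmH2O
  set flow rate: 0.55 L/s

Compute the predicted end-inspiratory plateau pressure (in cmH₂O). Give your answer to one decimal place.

Pplat = PIP − Raw × flow = 12.5 − 6.4 × 0.55 = 12.5 − 3.52 = 8.98 cmH2O.

9.0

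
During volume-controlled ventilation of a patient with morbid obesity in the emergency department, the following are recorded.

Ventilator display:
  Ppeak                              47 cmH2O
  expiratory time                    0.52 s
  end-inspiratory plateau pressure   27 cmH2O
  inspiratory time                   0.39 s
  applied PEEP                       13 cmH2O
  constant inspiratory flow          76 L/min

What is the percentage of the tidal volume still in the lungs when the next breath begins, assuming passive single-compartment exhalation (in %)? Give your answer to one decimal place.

39.3

Flow: 76 L/min ÷ 60 = 1.2667 L/s.
Vt = flow × Ti = 1.2667 L/s × 0.39 s × 1000 mL/L = 494.01 mL.
R = (PIP − Pplat)/V̇ = (47 − 27) / 1.2667 = 20.0/1.2667 = 15.789 cmH2O·s/L.
C = Vt/(Pplat − PEEP) = 494.01 / (27 − 13) = 494.01/14.0 = 35.286 mL/cmH2O.
τ = R × C = 15.789 × 0.03529 L/cmH2O = 0.5572 s.
Fraction remaining at end-expiration = e^(−Te/τ) = e^(−0.52/0.5572) = 0.3933 → 39.33%.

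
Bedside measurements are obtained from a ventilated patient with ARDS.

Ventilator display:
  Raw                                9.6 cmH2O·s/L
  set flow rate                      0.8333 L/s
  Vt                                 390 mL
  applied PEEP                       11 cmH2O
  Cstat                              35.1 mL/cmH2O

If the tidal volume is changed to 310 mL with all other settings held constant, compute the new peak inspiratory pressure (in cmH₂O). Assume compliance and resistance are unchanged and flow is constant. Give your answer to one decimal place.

PIP = Vt/C + R·V̇ + PEEP (constant-flow equation of motion).
Only the elastic term changes: ΔPIP = ΔVt / C = (310 − 390) / 35.1 = -2.279 cmH2O.
Original PIP = 390/35.1 + 9.6×0.8333 + 11 = 30.111 cmH2O; new PIP = 30.111 + (-2.279) = 27.832 cmH2O.

27.8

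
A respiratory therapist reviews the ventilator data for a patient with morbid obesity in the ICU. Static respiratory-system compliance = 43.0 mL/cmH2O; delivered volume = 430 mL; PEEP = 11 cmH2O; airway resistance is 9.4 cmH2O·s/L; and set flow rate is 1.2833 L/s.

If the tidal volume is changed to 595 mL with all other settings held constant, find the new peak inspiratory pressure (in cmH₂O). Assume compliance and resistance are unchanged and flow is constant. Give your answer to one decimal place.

36.9

PIP = Vt/C + R·V̇ + PEEP (constant-flow equation of motion).
Only the elastic term changes: ΔPIP = ΔVt / C = (595 − 430) / 43.0 = 3.837 cmH2O.
Original PIP = 430/43.0 + 9.4×1.2833 + 11 = 33.063 cmH2O; new PIP = 33.063 + (3.837) = 36.9 cmH2O.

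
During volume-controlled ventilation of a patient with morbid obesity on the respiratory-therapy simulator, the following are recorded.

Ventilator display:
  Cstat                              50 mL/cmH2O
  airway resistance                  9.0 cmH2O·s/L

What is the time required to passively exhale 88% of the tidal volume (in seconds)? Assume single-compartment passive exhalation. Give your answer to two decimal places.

τ = R × C = 9.0 × 50 mL/cmH2O = 9.0 × 0.050 L/cmH2O = 0.45 s.
Exhaled fraction f = 1 − e^(−t/τ) → t = −τ·ln(1 − f) = −0.45·ln(0.12) = 0.9541 s.

0.95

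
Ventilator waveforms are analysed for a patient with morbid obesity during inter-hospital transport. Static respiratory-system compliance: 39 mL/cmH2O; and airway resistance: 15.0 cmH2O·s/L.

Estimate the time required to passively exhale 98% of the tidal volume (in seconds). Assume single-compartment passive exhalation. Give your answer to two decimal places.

τ = R × C = 15.0 × 39 mL/cmH2O = 15.0 × 0.039 L/cmH2O = 0.585 s.
Exhaled fraction f = 1 − e^(−t/τ) → t = −τ·ln(1 − f) = −0.585·ln(0.02) = 2.289 s.

2.29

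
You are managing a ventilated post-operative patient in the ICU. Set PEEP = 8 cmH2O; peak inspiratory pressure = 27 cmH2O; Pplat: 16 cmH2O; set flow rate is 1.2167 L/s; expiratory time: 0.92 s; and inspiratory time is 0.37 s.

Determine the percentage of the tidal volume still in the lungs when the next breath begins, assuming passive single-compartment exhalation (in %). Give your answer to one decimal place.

Vt = flow × Ti = 1.2167 L/s × 0.37 s × 1000 mL/L = 450.18 mL.
R = (PIP − Pplat)/V̇ = (27 − 16) / 1.2167 = 11.0/1.2167 = 9.041 cmH2O·s/L.
C = Vt/(Pplat − PEEP) = 450.18 / (16 − 8) = 450.18/8.0 = 56.273 mL/cmH2O.
τ = R × C = 9.041 × 0.05627 L/cmH2O = 0.5087 s.
Fraction remaining at end-expiration = e^(−Te/τ) = e^(−0.92/0.5087) = 0.1639 → 16.39%.

16.4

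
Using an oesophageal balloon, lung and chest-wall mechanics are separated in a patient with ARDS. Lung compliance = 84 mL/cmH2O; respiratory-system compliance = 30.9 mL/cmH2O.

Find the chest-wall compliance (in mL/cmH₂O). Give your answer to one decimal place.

1/Ccw = 1/Crs − 1/CL.
1/Ccw = 1/30.9 − 1/84 = 0.02046.
Ccw = 48.876 mL/cmH2O.

48.9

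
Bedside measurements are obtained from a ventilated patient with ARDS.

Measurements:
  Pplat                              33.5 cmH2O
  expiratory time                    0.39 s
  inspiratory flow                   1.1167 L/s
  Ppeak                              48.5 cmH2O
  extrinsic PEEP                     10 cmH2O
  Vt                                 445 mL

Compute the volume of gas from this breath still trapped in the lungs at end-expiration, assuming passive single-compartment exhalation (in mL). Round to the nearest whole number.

R = (PIP − Pplat)/V̇ = (48.5 − 33.5) / 1.1167 = 15.0/1.1167 = 13.432 cmH2O·s/L.
C = Vt/(Pplat − PEEP) = 445.0 / (33.5 − 10) = 445.0/23.5 = 18.936 mL/cmH2O.
τ = R × C = 13.432 × 0.01894 L/cmH2O = 0.2544 s.
Fraction remaining = e^(−Te/τ) = e^(−0.39/0.2544) = 0.2159.
Trapped volume = 445.0 × 0.2159 = 96.076 mL.

96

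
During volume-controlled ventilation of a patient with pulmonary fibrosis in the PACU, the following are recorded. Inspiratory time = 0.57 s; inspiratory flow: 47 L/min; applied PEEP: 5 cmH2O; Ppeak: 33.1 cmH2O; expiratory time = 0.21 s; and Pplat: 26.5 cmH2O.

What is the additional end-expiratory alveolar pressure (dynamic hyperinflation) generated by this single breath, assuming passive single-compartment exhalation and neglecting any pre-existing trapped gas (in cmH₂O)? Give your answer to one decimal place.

6.5

Flow: 47 L/min ÷ 60 = 0.7833 L/s.
Vt = flow × Ti = 0.7833 L/s × 0.57 s × 1000 mL/L = 446.48 mL.
R = (PIP − Pplat)/V̇ = (33.1 − 26.5) / 0.7833 = 6.6/0.7833 = 8.426 cmH2O·s/L.
C = Vt/(Pplat − PEEP) = 446.48 / (26.5 − 5) = 446.48/21.5 = 20.767 mL/cmH2O.
τ = R × C = 8.426 × 0.02077 L/cmH2O = 0.175 s.
Fraction remaining = e^(−Te/τ) = e^(−0.21/0.175) = 0.3012; trapped volume = 446.48 × 0.3012 = 134.48 mL.
Additional alveolar pressure from trapping ≈ V_trapped / C = 134.48 / 20.767 = 6.476 cmH2O.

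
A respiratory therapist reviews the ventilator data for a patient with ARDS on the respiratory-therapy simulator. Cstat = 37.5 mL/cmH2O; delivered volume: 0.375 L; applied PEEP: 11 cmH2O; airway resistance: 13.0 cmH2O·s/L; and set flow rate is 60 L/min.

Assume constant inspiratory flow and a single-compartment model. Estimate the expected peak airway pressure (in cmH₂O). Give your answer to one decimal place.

34.0

Flow: 60 L/min ÷ 60 = 1 L/s.
Equation of motion (constant flow): PIP = Vt/C + R·V̇ + PEEP.
PIP = 375/37.5 + 13.0×1 + 11 = 10.0 + 13.0 + 11 = 34.0 cmH2O.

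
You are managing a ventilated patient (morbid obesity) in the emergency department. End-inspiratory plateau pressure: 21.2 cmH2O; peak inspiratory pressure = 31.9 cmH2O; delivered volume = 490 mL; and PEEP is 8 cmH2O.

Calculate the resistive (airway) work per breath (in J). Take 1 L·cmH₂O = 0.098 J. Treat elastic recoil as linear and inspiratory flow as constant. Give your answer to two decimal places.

With constant inspiratory flow the resistive pressure is constant at PIP − Pplat = 31.9 − 21.2 = 10.7 cmH2O, so resistive work = 10.7 × 0.490 = 5.243 L·cmH2O.
× 0.098 J/(L·cmH2O) → 0.5138 J.

0.51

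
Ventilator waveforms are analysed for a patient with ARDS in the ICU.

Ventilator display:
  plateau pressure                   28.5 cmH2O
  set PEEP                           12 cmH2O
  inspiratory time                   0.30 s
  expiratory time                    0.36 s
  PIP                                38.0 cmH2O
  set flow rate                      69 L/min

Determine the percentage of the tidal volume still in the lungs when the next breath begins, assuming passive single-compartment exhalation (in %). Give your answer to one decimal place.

Flow: 69 L/min ÷ 60 = 1.15 L/s.
Vt = flow × Ti = 1.15 L/s × 0.30 s × 1000 mL/L = 345.0 mL.
R = (PIP − Pplat)/V̇ = (38.0 − 28.5) / 1.15 = 9.5/1.15 = 8.261 cmH2O·s/L.
C = Vt/(Pplat − PEEP) = 345.0 / (28.5 − 12) = 345.0/16.5 = 20.909 mL/cmH2O.
τ = R × C = 8.261 × 0.02091 L/cmH2O = 0.1727 s.
Fraction remaining at end-expiration = e^(−Te/τ) = e^(−0.36/0.1727) = 0.1244 → 12.44%.

12.4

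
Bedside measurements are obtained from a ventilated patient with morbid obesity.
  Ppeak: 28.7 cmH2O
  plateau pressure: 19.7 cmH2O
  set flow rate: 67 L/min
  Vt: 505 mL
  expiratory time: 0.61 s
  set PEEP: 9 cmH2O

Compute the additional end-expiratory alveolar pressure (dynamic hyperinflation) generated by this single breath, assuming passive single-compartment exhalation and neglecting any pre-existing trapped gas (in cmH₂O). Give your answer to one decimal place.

Flow: 67 L/min ÷ 60 = 1.1167 L/s.
R = (PIP − Pplat)/V̇ = (28.7 − 19.7) / 1.1167 = 9.0/1.1167 = 8.059 cmH2O·s/L.
C = Vt/(Pplat − PEEP) = 505.0 / (19.7 − 9) = 505.0/10.7 = 47.196 mL/cmH2O.
τ = R × C = 8.059 × 0.0472 L/cmH2O = 0.3804 s.
Fraction remaining = e^(−Te/τ) = e^(−0.61/0.3804) = 0.2012; trapped volume = 505.0 × 0.2012 = 101.61 mL.
Additional alveolar pressure from trapping ≈ V_trapped / C = 101.61 / 47.196 = 2.153 cmH2O.

2.2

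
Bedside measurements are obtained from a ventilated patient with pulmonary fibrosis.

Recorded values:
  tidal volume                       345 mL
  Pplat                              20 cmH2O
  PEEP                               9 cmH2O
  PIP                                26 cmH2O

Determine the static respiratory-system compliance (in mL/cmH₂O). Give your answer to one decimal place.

Cstat = Vt / (Pplat − PEEP) = 345 / (20 − 9) = 345 / 11.0 = 31.364 mL/cmH2O.

31.4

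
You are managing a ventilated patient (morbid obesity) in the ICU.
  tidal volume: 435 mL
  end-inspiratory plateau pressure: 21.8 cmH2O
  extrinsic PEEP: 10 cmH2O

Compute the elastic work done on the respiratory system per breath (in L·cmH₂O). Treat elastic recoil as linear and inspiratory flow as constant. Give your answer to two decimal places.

Elastic work ≈ ½ × (Pplat − PEEP) × Vt = 0.5 × (21.8 − 10) × 0.435 L = 0.5 × 11.8 × 0.435 = 2.567 L·cmH2O.

2.57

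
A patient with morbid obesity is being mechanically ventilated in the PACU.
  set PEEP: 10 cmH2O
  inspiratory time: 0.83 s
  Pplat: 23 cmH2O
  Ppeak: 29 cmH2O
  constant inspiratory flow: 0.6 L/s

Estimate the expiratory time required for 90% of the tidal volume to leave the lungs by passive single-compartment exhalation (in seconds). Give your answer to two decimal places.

0.88

Vt = flow × Ti = 0.6 L/s × 0.83 s × 1000 mL/L = 498.0 mL.
R = (PIP − Pplat)/V̇ = (29 − 23) / 0.6 = 6.0/0.6 = 10.0 cmH2O·s/L.
C = Vt/(Pplat − PEEP) = 498.0 / (23 − 10) = 498.0/13.0 = 38.308 mL/cmH2O.
τ = R × C = 10.0 × 0.03831 L/cmH2O = 0.3831 s.
t = −τ·ln(1 − 0.90) = −0.3831·ln(0.1) = 0.8821 s.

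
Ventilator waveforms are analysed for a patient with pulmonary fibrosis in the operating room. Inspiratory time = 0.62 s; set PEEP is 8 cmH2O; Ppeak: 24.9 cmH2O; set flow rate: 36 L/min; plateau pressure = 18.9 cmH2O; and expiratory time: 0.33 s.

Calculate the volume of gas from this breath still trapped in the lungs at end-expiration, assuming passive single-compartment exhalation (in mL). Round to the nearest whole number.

141

Flow: 36 L/min ÷ 60 = 0.6 L/s.
Vt = flow × Ti = 0.6 L/s × 0.62 s × 1000 mL/L = 372.0 mL.
R = (PIP − Pplat)/V̇ = (24.9 − 18.9) / 0.6 = 6.0/0.6 = 10.0 cmH2O·s/L.
C = Vt/(Pplat − PEEP) = 372.0 / (18.9 − 8) = 372.0/10.9 = 34.128 mL/cmH2O.
τ = R × C = 10.0 × 0.03413 L/cmH2O = 0.3413 s.
Fraction remaining = e^(−Te/τ) = e^(−0.33/0.3413) = 0.3803.
Trapped volume = 372.0 × 0.3803 = 141.47 mL.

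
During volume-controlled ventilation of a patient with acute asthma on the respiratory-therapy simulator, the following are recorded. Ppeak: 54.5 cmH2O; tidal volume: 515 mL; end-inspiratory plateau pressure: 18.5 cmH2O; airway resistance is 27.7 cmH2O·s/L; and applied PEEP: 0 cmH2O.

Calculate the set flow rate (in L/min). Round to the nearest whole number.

flow = (PIP − Pplat) / Raw = (54.5 − 18.5) / 27.7 = 1.3 L/s × 60 = 78.0 L/min.

78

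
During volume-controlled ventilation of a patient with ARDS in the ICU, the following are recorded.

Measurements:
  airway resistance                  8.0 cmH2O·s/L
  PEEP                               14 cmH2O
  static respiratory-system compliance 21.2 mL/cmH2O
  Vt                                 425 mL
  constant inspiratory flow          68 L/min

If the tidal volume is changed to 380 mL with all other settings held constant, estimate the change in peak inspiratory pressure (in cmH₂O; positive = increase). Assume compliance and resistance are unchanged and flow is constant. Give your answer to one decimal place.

-2.1

PIP = Vt/C + R·V̇ + PEEP (constant-flow equation of motion).
Only the elastic term changes: ΔPIP = ΔVt / C = (380 − 425) / 21.2 = -2.123 cmH2O.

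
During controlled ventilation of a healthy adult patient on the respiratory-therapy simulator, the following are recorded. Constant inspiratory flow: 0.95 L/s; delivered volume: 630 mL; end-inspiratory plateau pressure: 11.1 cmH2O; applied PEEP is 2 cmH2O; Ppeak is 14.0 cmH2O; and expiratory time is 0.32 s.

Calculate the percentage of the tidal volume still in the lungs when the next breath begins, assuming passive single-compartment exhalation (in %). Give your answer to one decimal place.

R = (PIP − Pplat)/V̇ = (14.0 − 11.1) / 0.95 = 2.9/0.95 = 3.053 cmH2O·s/L.
C = Vt/(Pplat − PEEP) = 630.0 / (11.1 − 2) = 630.0/9.1 = 69.231 mL/cmH2O.
τ = R × C = 3.053 × 0.06923 L/cmH2O = 0.2114 s.
Fraction remaining at end-expiration = e^(−Te/τ) = e^(−0.32/0.2114) = 0.2201 → 22.01%.

22.0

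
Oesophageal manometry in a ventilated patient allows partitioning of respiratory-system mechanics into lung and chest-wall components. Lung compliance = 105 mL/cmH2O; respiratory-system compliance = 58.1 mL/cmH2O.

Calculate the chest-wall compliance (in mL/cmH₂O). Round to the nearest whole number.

1/Ccw = 1/Crs − 1/CL.
1/Ccw = 1/58.1 − 1/105 = 0.007688.
Ccw = 130.07 mL/cmH2O.

130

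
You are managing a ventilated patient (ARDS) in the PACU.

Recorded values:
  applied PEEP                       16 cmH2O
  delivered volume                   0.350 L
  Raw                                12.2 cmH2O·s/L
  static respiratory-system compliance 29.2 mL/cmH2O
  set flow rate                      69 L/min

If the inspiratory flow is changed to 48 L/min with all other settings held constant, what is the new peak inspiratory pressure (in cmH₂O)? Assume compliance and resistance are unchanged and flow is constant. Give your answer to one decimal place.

37.7

Flow: 69 L/min ÷ 60 = 1.15 L/s.
New flow: 48 L/min ÷ 60 = 0.8 L/s.
PIP = Vt/C + R·V̇ + PEEP (constant-flow equation of motion).
Only the resistive term changes: ΔPIP = R × ΔV̇ = 12.2 × (0.8 − 1.15) = 12.2 × -0.35 = -4.27 cmH2O.
Original PIP = 350/29.2 + 12.2×1.15 + 16 = 42.016 cmH2O; new PIP = 42.016 + (-4.27) = 37.746 cmH2O.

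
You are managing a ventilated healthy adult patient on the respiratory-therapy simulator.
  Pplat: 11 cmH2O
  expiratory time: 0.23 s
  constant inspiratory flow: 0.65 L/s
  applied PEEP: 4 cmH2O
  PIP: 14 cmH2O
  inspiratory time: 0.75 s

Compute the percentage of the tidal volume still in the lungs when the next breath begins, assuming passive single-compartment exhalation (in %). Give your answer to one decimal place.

48.9

Vt = flow × Ti = 0.65 L/s × 0.75 s × 1000 mL/L = 487.5 mL.
R = (PIP − Pplat)/V̇ = (14 − 11) / 0.65 = 3.0/0.65 = 4.615 cmH2O·s/L.
C = Vt/(Pplat − PEEP) = 487.5 / (11 − 4) = 487.5/7.0 = 69.643 mL/cmH2O.
τ = R × C = 4.615 × 0.06964 L/cmH2O = 0.3214 s.
Fraction remaining at end-expiration = e^(−Te/τ) = e^(−0.23/0.3214) = 0.4889 → 48.89%.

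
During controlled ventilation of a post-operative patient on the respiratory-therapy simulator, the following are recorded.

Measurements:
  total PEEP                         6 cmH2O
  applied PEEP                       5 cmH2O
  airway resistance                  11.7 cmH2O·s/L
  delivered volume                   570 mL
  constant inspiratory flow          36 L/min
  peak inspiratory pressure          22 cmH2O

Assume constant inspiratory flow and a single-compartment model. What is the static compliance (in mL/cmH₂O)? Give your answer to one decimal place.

63.5

Flow: 36 L/min ÷ 60 = 0.6 L/s.
Total PEEP = 6 cmH2O (set 5 + intrinsic 1); this is the baseline alveolar pressure.
Equation of motion (constant flow): PIP = Vt/C + R·V̇ + PEEP.
Vt/C = PIP − R·V̇ − PEEP = 22 − 11.7×0.6 − 6 = 22 − 7.02 − 6 = 8.98 cmH2O.
C = Vt / 8.98 = 570 / 8.98 = 63.474 mL/cmH2O.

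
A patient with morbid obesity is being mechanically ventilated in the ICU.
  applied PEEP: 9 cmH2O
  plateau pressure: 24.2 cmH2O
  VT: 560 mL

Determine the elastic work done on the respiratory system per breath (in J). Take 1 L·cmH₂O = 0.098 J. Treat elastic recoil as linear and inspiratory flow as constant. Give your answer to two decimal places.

0.42

Elastic work ≈ ½ × (Pplat − PEEP) × Vt = 0.5 × (24.2 − 9) × 0.560 L = 0.5 × 15.2 × 0.560 = 4.256 L·cmH2O.
× 0.098 J/(L·cmH2O) → 0.4171 J.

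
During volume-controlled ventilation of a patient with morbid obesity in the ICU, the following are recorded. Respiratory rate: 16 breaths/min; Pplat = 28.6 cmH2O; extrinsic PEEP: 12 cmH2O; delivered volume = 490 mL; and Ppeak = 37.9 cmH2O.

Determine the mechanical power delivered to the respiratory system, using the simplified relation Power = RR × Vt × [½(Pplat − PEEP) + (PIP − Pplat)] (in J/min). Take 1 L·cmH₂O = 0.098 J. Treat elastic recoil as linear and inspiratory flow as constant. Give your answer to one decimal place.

Per-breath work = Vt × [½(Pplat−PEEP) + (PIP−Pplat)] = 0.490 × [0.5×16.6 + 9.3] = 0.490 × 17.6 = 8.624 L·cmH2O.
Power = 16 × 8.624 = 137.98 L·cmH2O/min.
× 0.098 J/(L·cmH2O) → 13.522 J/min.

13.5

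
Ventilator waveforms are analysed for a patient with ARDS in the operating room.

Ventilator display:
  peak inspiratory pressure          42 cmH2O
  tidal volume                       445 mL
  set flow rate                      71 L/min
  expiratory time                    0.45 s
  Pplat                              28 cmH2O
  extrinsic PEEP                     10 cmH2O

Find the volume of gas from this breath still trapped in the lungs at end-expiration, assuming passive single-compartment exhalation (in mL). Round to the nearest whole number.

96

Flow: 71 L/min ÷ 60 = 1.1833 L/s.
R = (PIP − Pplat)/V̇ = (42 − 28) / 1.1833 = 14.0/1.1833 = 11.831 cmH2O·s/L.
C = Vt/(Pplat − PEEP) = 445.0 / (28 − 10) = 445.0/18.0 = 24.722 mL/cmH2O.
τ = R × C = 11.831 × 0.02472 L/cmH2O = 0.2925 s.
Fraction remaining = e^(−Te/τ) = e^(−0.45/0.2925) = 0.2147.
Trapped volume = 445.0 × 0.2147 = 95.542 mL.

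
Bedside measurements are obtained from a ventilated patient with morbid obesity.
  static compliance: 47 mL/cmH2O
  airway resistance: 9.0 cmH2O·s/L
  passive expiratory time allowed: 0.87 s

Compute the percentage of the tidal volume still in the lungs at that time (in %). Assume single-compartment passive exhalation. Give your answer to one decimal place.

τ = R × C = 9.0 × 47 mL/cmH2O = 9.0 × 0.047 L/cmH2O = 0.423 s.
Passive exhalation: V(t)/V₀ = e^(−t/τ) = e^(−0.87/0.423) = 0.1279.
Fraction remaining = 0.1279 → 12.79%.

12.8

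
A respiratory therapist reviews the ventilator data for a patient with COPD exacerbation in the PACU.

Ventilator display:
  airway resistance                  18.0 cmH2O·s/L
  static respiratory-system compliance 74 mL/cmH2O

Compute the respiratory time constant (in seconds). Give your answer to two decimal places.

1.33

τ = R × C = 18.0 × 74 mL/cmH2O = 18.0 × 0.074 L/cmH2O = 1.332 s.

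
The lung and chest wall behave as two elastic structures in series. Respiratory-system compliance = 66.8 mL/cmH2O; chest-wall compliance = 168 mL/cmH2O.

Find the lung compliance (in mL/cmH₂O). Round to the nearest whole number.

1/CL = 1/Crs − 1/Ccw.
1/CL = 1/66.8 − 1/168 = 0.009018.
CL = 110.89 mL/cmH2O.

111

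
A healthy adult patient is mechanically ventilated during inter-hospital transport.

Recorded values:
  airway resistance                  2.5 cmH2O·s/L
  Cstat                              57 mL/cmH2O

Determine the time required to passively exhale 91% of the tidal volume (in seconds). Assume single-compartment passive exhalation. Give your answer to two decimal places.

τ = R × C = 2.5 × 57 mL/cmH2O = 2.5 × 0.057 L/cmH2O = 0.1425 s.
Exhaled fraction f = 1 − e^(−t/τ) → t = −τ·ln(1 − f) = −0.1425·ln(0.09) = 0.3431 s.

0.34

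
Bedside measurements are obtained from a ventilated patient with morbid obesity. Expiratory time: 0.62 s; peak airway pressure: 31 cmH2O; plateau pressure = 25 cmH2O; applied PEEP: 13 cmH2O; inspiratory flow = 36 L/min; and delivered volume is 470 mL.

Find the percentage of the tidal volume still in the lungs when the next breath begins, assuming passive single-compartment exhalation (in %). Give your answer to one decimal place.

20.5

Flow: 36 L/min ÷ 60 = 0.6 L/s.
R = (PIP − Pplat)/V̇ = (31 − 25) / 0.6 = 6.0/0.6 = 10.0 cmH2O·s/L.
C = Vt/(Pplat − PEEP) = 470.0 / (25 − 13) = 470.0/12.0 = 39.167 mL/cmH2O.
τ = R × C = 10.0 × 0.03917 L/cmH2O = 0.3917 s.
Fraction remaining at end-expiration = e^(−Te/τ) = e^(−0.62/0.3917) = 0.2054 → 20.54%.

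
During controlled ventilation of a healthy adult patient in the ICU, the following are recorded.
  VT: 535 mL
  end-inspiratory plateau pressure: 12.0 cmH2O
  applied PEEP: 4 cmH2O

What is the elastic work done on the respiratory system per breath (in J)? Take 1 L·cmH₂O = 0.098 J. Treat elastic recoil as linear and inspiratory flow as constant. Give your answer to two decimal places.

0.21

Elastic work ≈ ½ × (Pplat − PEEP) × Vt = 0.5 × (12.0 − 4) × 0.535 L = 0.5 × 8.0 × 0.535 = 2.14 L·cmH2O.
× 0.098 J/(L·cmH2O) → 0.2097 J.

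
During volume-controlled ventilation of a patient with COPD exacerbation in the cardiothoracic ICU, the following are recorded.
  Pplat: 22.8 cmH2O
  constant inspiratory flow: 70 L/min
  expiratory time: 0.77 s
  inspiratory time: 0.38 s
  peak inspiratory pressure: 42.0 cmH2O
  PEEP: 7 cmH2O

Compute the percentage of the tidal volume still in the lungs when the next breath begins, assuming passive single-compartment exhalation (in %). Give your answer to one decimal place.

Flow: 70 L/min ÷ 60 = 1.1667 L/s.
Vt = flow × Ti = 1.1667 L/s × 0.38 s × 1000 mL/L = 443.35 mL.
R = (PIP − Pplat)/V̇ = (42.0 − 22.8) / 1.1667 = 19.2/1.1667 = 16.457 cmH2O·s/L.
C = Vt/(Pplat − PEEP) = 443.35 / (22.8 − 7) = 443.35/15.8 = 28.06 mL/cmH2O.
τ = R × C = 16.457 × 0.02806 L/cmH2O = 0.4618 s.
Fraction remaining at end-expiration = e^(−Te/τ) = e^(−0.77/0.4618) = 0.1887 → 18.87%.

18.9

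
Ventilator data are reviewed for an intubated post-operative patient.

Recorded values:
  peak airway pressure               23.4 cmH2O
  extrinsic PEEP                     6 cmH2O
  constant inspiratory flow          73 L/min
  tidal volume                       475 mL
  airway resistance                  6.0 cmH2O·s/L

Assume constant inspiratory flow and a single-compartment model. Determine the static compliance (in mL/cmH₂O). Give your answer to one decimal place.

Flow: 73 L/min ÷ 60 = 1.2167 L/s.
Equation of motion (constant flow): PIP = Vt/C + R·V̇ + PEEP.
Vt/C = PIP − R·V̇ − PEEP = 23.4 − 6.0×1.2167 − 6 = 23.4 − 7.3 − 6 = 10.1 cmH2O.
C = Vt / 10.1 = 475 / 10.1 = 47.03 mL/cmH2O.

47.0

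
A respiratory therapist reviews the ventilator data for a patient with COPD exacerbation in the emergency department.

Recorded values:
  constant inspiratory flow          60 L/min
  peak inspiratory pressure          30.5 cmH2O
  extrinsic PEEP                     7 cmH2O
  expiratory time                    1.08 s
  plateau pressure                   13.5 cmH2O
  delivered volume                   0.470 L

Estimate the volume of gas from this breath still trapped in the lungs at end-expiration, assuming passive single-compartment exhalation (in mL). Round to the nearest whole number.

195

Flow: 60 L/min ÷ 60 = 1 L/s.
R = (PIP − Pplat)/V̇ = (30.5 − 13.5) / 1 = 17.0/1 = 17.0 cmH2O·s/L.
C = Vt/(Pplat − PEEP) = 470.0 / (13.5 − 7) = 470.0/6.5 = 72.308 mL/cmH2O.
τ = R × C = 17.0 × 0.07231 L/cmH2O = 1.229 s.
Fraction remaining = e^(−Te/τ) = e^(−1.08/1.229) = 0.4153.
Trapped volume = 470.0 × 0.4153 = 195.19 mL.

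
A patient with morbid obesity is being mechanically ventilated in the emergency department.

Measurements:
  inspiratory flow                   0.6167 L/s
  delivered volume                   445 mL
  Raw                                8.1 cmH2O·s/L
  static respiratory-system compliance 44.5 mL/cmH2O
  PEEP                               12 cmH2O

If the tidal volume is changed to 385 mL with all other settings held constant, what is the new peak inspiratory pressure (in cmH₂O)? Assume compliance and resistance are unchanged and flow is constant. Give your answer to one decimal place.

25.6

PIP = Vt/C + R·V̇ + PEEP (constant-flow equation of motion).
Only the elastic term changes: ΔPIP = ΔVt / C = (385 − 445) / 44.5 = -1.348 cmH2O.
Original PIP = 445/44.5 + 8.1×0.6167 + 12 = 26.995 cmH2O; new PIP = 26.995 + (-1.348) = 25.647 cmH2O.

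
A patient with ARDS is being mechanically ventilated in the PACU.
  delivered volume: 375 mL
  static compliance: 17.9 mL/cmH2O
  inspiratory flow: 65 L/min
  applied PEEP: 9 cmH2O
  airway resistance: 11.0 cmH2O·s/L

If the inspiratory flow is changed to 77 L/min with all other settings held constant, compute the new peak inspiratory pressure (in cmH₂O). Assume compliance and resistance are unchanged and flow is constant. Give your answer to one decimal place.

Flow: 65 L/min ÷ 60 = 1.0833 L/s.
New flow: 77 L/min ÷ 60 = 1.2833 L/s.
PIP = Vt/C + R·V̇ + PEEP (constant-flow equation of motion).
Only the resistive term changes: ΔPIP = R × ΔV̇ = 11.0 × (1.2833 − 1.0833) = 11.0 × 0.2 = 2.2 cmH2O.
Original PIP = 375/17.9 + 11.0×1.0833 + 9 = 41.866 cmH2O; new PIP = 41.866 + (2.2) = 44.066 cmH2O.

44.1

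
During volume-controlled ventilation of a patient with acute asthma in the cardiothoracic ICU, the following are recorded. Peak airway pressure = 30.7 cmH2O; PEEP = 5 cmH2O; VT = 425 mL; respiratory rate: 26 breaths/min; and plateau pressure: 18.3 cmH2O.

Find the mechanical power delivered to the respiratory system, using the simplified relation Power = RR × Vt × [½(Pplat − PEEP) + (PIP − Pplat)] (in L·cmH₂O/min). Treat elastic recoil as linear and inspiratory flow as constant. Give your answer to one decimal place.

Per-breath work = Vt × [½(Pplat−PEEP) + (PIP−Pplat)] = 0.425 × [0.5×13.3 + 12.4] = 0.425 × 19.05 = 8.096 L·cmH2O.
Power = 26 × 8.096 = 210.5 L·cmH2O/min.

210.5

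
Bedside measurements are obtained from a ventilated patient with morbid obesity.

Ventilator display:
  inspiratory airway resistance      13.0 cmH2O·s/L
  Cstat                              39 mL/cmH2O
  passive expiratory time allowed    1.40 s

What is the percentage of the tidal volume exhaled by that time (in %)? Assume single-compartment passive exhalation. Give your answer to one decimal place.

τ = R × C = 13.0 × 39 mL/cmH2O = 13.0 × 0.039 L/cmH2O = 0.507 s.
Passive exhalation: V(t)/V₀ = e^(−t/τ) = e^(−1.40/0.507) = 0.06321.
Fraction exhaled = 1 − 0.06321 = 0.9368 → 93.68%.

93.7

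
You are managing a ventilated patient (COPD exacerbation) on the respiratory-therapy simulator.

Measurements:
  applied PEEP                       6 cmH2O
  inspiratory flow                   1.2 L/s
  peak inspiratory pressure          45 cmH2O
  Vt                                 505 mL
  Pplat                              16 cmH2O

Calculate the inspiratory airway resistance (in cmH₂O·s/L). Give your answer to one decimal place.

24.2

Raw = (PIP − Pplat) / flow = (45 − 16) / 1.2 = 29.0 / 1.2 = 24.167 cmH2O·s/L.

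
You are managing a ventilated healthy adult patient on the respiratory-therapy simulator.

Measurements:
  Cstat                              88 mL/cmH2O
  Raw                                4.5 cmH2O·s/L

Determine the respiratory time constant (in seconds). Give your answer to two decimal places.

0.40

τ = R × C = 4.5 × 88 mL/cmH2O = 4.5 × 0.088 L/cmH2O = 0.396 s.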